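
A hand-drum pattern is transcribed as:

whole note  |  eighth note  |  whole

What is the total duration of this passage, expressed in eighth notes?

17

Convert each value to eighth notes: whole note = 8; eighth note = 1; whole = 8.
Adding: 8 + 1 + 8 = 17 eighth notes.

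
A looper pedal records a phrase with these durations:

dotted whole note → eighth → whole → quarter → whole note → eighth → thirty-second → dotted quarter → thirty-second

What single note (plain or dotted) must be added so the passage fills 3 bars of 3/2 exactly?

sixteenth note

3 bars of 3/2 = 144 thirty-second notes.
Each duration in thirty-second notes: dotted whole note = 48; eighth = 4; whole = 32; quarter = 8; whole note = 32; eighth = 4; thirty-second = 1; dotted quarter = 12; thirty-second = 1.
Sum: 48 + 4 + 32 + 8 + 32 + 4 + 1 + 12 + 1 = 142.
Remaining: 144 − 142 = 2 thirty-second notes, which is a sixteenth note.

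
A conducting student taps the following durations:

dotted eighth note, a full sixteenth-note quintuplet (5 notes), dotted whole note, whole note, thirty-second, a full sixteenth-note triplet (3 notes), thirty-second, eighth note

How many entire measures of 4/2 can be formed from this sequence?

One bar of 4/2 = 64 thirty-second notes.
In thirty-second notes: dotted eighth note = 6; a full sixteenth-note quintuplet (5 notes) (five quintuplet sixteenths span one quarter) = 8; dotted whole note = 48; whole note = 32; thirty-second = 1; a full sixteenth-note triplet (3 notes) (three triplet sixteenths span one eighth) = 4; thirty-second = 1; eighth note = 4.
Sum: 6 + 8 + 48 + 32 + 1 + 4 + 1 + 4 = 104.
104 ÷ 64 = 1 complete bar with 40 left over.

1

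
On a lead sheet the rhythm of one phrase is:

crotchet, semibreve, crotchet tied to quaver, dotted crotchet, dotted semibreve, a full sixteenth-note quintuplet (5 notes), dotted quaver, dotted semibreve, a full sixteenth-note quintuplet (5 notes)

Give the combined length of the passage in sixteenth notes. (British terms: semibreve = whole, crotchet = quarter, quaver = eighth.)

In sixteenth notes: crotchet = 4; semibreve = 16; crotchet tied to quaver (crotchet + quaver) = 6; dotted crotchet = 6; dotted semibreve = 24; a full sixteenth-note quintuplet (5 notes) (five quintuplet sixteenths span one quarter) = 4; dotted quaver = 3; dotted semibreve = 24; a full sixteenth-note quintuplet (5 notes) (five quintuplet sixteenths span one quarter) = 4.
Sum: 4 + 16 + 6 + 6 + 24 + 4 + 3 + 24 + 4 = 91 sixteenth notes.

91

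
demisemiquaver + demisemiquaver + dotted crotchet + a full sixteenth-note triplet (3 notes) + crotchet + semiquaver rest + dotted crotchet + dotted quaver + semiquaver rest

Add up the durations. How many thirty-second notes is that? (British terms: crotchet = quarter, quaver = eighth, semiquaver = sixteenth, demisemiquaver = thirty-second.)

48

Convert each value to thirty-second notes: demisemiquaver = 1; demisemiquaver = 1; dotted crotchet = 12; a full sixteenth-note triplet (3 notes) (three triplet sixteenths span one eighth) = 4; crotchet = 8; semiquaver rest = 2; dotted crotchet = 12; dotted quaver = 6; semiquaver rest = 2.
Altogether 1 + 1 + 12 + 4 + 8 + 2 + 12 + 6 + 2 = 48 thirty-second notes.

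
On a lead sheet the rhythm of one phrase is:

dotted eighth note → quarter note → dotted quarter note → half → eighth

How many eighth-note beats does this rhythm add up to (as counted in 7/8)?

11.5

One eighth-note beat = 2 sixteenth notes.
Each duration in sixteenth notes: dotted eighth note = 3; quarter note = 4; dotted quarter note = 6; half = 8; eighth = 2.
Altogether 3 + 4 + 6 + 8 + 2 = 23.
23 ÷ 2 = 11.5 beats.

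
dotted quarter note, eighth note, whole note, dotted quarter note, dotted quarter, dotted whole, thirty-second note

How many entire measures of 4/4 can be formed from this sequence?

One bar of 4/4 = 32 thirty-second notes.
Express everything in thirty-second notes: dotted quarter note = 12; eighth note = 4; whole note = 32; dotted quarter note = 12; dotted quarter = 12; dotted whole = 48; thirty-second note = 1.
Adding: 12 + 4 + 32 + 12 + 12 + 48 + 1 = 121.
121 ÷ 32 = 3 complete bars with 25 left over.

3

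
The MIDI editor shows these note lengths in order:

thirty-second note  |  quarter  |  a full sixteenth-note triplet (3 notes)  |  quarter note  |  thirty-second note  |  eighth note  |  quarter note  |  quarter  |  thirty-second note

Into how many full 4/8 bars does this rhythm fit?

One bar of 4/8 = 16 thirty-second notes.
Working in thirty-second notes: thirty-second note = 1; quarter = 8; a full sixteenth-note triplet (3 notes) (three triplet sixteenths span one eighth) = 4; quarter note = 8; thirty-second note = 1; eighth note = 4; quarter note = 8; quarter = 8; thirty-second note = 1.
Sum: 1 + 8 + 4 + 8 + 1 + 4 + 8 + 8 + 1 = 43.
43 ÷ 16 = 2 complete bars with 11 left over.

2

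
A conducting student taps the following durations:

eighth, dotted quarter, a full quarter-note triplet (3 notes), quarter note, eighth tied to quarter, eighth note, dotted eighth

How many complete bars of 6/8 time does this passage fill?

One bar of 6/8 = 12 sixteenth notes.
Convert each value to sixteenth notes: eighth = 2; dotted quarter = 6; a full quarter-note triplet (3 notes) (three triplet quarters span one half) = 8; quarter note = 4; eighth tied to quarter (eighth + quarter) = 6; eighth note = 2; dotted eighth = 3.
Altogether 2 + 6 + 8 + 4 + 6 + 2 + 3 = 31.
31 ÷ 12 = 2 complete bars with 7 left over.

2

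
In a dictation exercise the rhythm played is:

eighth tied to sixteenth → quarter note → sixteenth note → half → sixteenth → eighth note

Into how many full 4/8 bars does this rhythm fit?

One bar of 4/8 = 8 sixteenth notes.
Express everything in sixteenth notes: eighth tied to sixteenth (eighth + sixteenth) = 3; quarter note = 4; sixteenth note = 1; half = 8; sixteenth = 1; eighth note = 2.
Altogether 3 + 4 + 1 + 8 + 1 + 2 = 19.
19 ÷ 8 = 2 complete bars with 3 left over.

2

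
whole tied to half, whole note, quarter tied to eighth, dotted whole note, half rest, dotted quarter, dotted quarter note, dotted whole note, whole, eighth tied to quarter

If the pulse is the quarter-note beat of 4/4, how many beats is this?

34

One quarter-note beat = 2 eighth notes.
In eighth notes: whole tied to half (whole + half) = 12; whole note = 8; quarter tied to eighth (quarter + eighth) = 3; dotted whole note = 12; half rest = 4; dotted quarter = 3; dotted quarter note = 3; dotted whole note = 12; whole = 8; eighth tied to quarter (eighth + quarter) = 3.
Adding: 12 + 8 + 3 + 12 + 4 + 3 + 3 + 12 + 8 + 3 = 68.
68 ÷ 2 = 34 beats.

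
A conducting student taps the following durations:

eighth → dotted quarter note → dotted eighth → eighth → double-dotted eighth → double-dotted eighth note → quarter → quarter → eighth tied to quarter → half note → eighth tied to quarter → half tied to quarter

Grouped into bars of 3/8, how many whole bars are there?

One bar of 3/8 = 12 thirty-second notes.
In thirty-second notes: eighth = 4; dotted quarter note = 12; dotted eighth = 6; eighth = 4; double-dotted eighth = 7; double-dotted eighth note = 7; quarter = 8; quarter = 8; eighth tied to quarter (eighth + quarter) = 12; half note = 16; eighth tied to quarter (eighth + quarter) = 12; half tied to quarter (half + quarter) = 24.
Adding: 4 + 12 + 6 + 4 + 7 + 7 + 8 + 8 + 12 + 16 + 12 + 24 = 120.
120 ÷ 12 = 10 complete bars with 0 left over.

10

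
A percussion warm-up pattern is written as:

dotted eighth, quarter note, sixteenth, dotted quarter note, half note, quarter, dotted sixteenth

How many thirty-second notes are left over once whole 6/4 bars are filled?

7

One bar of 6/4 = 48 thirty-second notes.
Convert each value to thirty-second notes: dotted eighth = 6; quarter note = 8; sixteenth = 2; dotted quarter note = 12; half note = 16; quarter = 8; dotted sixteenth = 3.
Sum: 6 + 8 + 2 + 12 + 16 + 8 + 3 = 55.
55 ÷ 48 = 1 complete bar with 7 thirty-second notes remaining.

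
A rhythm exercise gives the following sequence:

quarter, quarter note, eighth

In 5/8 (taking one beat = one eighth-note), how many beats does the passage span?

5

One eighth-note beat = 2 sixteenth notes.
Convert each value to sixteenth notes: quarter = 4; quarter note = 4; eighth = 2.
Sum: 4 + 4 + 2 = 10.
10 ÷ 2 = 5 beats.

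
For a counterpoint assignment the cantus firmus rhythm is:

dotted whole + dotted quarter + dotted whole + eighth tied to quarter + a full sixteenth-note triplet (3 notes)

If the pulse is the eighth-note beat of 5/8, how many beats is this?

31

One eighth-note beat = 2 sixteenth notes.
In sixteenth notes: dotted whole = 24; dotted quarter = 6; dotted whole = 24; eighth tied to quarter (eighth + quarter) = 6; a full sixteenth-note triplet (3 notes) (three triplet sixteenths span one eighth) = 2.
Total: 24 + 6 + 24 + 6 + 2 = 62.
62 ÷ 2 = 31 beats.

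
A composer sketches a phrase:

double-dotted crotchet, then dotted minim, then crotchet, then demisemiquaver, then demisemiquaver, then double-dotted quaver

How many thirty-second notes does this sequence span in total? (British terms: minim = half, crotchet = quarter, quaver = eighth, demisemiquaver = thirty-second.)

Convert each value to thirty-second notes: double-dotted crotchet = 14; dotted minim = 24; crotchet = 8; demisemiquaver = 1; demisemiquaver = 1; double-dotted quaver = 7.
Total: 14 + 24 + 8 + 1 + 1 + 7 = 55 thirty-second notes.

55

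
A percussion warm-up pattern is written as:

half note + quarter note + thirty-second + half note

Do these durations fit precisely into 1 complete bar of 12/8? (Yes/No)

One bar of 12/8 = 48 thirty-second notes.
Convert each value to thirty-second notes: half note = 16; quarter note = 8; thirty-second = 1; half note = 16.
Total: 16 + 8 + 1 + 16 = 41.
41 falls short of 48, so the answer is No.

No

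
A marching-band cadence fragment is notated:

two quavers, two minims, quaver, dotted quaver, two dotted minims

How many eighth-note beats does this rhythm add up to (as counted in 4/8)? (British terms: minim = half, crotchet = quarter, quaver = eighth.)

24.5

One eighth-note beat = 2 sixteenth notes.
In sixteenth notes: quaver = 2; quaver = 2; minim = 8; minim = 8; quaver = 2; dotted quaver = 3; dotted minim = 12; dotted minim = 12.
Adding: 2 + 2 + 8 + 8 + 2 + 3 + 12 + 12 = 49.
49 ÷ 2 = 24.5 beats.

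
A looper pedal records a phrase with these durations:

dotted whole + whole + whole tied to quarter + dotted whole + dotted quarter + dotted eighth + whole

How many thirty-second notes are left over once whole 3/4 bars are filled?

One bar of 3/4 = 12 sixteenth notes.
Working in sixteenth notes: dotted whole = 24; whole = 16; whole tied to quarter (whole + quarter) = 20; dotted whole = 24; dotted quarter = 6; dotted eighth = 3; whole = 16.
Adding: 24 + 16 + 20 + 24 + 6 + 3 + 16 = 109.
109 ÷ 12 = 9 complete bars with 1 sixteenth note remaining = 2 thirty-second notes.

2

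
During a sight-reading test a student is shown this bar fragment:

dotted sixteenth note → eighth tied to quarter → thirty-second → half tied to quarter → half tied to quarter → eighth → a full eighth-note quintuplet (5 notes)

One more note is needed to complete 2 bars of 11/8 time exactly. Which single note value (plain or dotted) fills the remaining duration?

eighth note

2 bars of 11/8 = 88 thirty-second notes.
Convert each value to thirty-second notes: dotted sixteenth note = 3; eighth tied to quarter (eighth + quarter) = 12; thirty-second = 1; half tied to quarter (half + quarter) = 24; half tied to quarter (half + quarter) = 24; eighth = 4; a full eighth-note quintuplet (5 notes) (five quintuplet eighths span one half) = 16.
Altogether 3 + 12 + 1 + 24 + 24 + 4 + 16 = 84.
Remaining: 88 − 84 = 4 thirty-second notes, which is a eighth note.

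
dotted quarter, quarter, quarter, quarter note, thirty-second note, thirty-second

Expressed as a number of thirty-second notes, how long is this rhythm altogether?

Convert each value to thirty-second notes: dotted quarter = 12; quarter = 8; quarter = 8; quarter note = 8; thirty-second note = 1; thirty-second = 1.
Total: 12 + 8 + 8 + 8 + 1 + 1 = 38 thirty-second notes.

38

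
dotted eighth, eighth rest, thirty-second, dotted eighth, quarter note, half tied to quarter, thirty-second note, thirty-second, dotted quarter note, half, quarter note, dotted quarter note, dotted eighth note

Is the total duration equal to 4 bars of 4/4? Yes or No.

One bar of 4/4 = 32 thirty-second notes, so 4 bars = 128.
Convert each value to thirty-second notes: dotted eighth = 6; eighth rest = 4; thirty-second = 1; dotted eighth = 6; quarter note = 8; half tied to quarter (half + quarter) = 24; thirty-second note = 1; thirty-second = 1; dotted quarter note = 12; half = 16; quarter note = 8; dotted quarter note = 12; dotted eighth note = 6.
Total: 6 + 4 + 1 + 6 + 8 + 24 + 1 + 1 + 12 + 16 + 8 + 12 + 6 = 105.
105 falls short of 128, so the answer is No.

No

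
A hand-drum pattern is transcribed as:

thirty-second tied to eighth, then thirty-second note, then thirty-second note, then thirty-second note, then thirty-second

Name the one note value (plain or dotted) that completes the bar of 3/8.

dotted sixteenth note

The bar of 3/8 = 12 thirty-second notes.
Each duration in thirty-second notes: thirty-second tied to eighth (thirty-second + eighth) = 5; thirty-second note = 1; thirty-second note = 1; thirty-second note = 1; thirty-second = 1.
Total: 5 + 1 + 1 + 1 + 1 = 9.
Remaining: 12 − 9 = 3 thirty-second notes, which is a dotted sixteenth note.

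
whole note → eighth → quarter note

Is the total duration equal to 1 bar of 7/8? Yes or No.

One bar of 7/8 = 7 eighth notes.
Each duration in eighth notes: whole note = 8; eighth = 1; quarter note = 2.
Total: 8 + 1 + 2 = 11.
11 exceeds 7, so the answer is No.

No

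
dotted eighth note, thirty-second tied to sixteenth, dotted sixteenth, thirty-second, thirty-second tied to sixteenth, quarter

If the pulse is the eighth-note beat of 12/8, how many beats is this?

One eighth-note beat = 4 thirty-second notes.
In thirty-second notes: dotted eighth note = 6; thirty-second tied to sixteenth (thirty-second + sixteenth) = 3; dotted sixteenth = 3; thirty-second = 1; thirty-second tied to sixteenth (thirty-second + sixteenth) = 3; quarter = 8.
Altogether 6 + 3 + 3 + 1 + 3 + 8 = 24.
24 ÷ 4 = 6 beats.

6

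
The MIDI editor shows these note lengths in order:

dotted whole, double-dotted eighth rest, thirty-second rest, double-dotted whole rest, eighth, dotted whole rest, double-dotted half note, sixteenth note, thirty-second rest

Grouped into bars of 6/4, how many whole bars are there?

One bar of 6/4 = 48 thirty-second notes.
In thirty-second notes: dotted whole = 48; double-dotted eighth rest = 7; thirty-second rest = 1; double-dotted whole rest = 56; eighth = 4; dotted whole rest = 48; double-dotted half note = 28; sixteenth note = 2; thirty-second rest = 1.
Altogether 48 + 7 + 1 + 56 + 4 + 48 + 28 + 2 + 1 = 195.
195 ÷ 48 = 4 complete bars with 3 left over.

4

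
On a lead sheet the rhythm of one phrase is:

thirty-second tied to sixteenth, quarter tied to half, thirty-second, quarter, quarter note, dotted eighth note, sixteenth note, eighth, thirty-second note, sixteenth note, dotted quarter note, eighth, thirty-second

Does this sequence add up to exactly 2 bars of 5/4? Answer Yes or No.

No

One bar of 5/4 = 40 thirty-second notes, so 2 bars = 80.
Convert each value to thirty-second notes: thirty-second tied to sixteenth (thirty-second + sixteenth) = 3; quarter tied to half (quarter + half) = 24; thirty-second = 1; quarter = 8; quarter note = 8; dotted eighth note = 6; sixteenth note = 2; eighth = 4; thirty-second note = 1; sixteenth note = 2; dotted quarter note = 12; eighth = 4; thirty-second = 1.
Altogether 3 + 24 + 1 + 8 + 8 + 6 + 2 + 4 + 1 + 2 + 12 + 4 + 1 = 76.
76 falls short of 80, so the answer is No.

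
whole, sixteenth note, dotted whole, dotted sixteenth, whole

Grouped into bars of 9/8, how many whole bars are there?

One bar of 9/8 = 36 thirty-second notes.
Each duration in thirty-second notes: whole = 32; sixteenth note = 2; dotted whole = 48; dotted sixteenth = 3; whole = 32.
Total: 32 + 2 + 48 + 3 + 32 = 117.
117 ÷ 36 = 3 complete bars with 9 left over.

3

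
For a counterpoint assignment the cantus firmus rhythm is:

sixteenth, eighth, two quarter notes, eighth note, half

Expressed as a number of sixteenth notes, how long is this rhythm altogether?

Working in sixteenth notes: sixteenth = 1; eighth = 2; quarter note = 4; quarter note = 4; eighth note = 2; half = 8.
Adding: 1 + 2 + 4 + 4 + 2 + 8 = 21 sixteenth notes.

21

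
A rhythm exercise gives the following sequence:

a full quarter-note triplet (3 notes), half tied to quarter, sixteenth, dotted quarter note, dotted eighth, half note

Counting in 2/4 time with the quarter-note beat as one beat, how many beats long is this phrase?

9.5

One quarter-note beat = 4 sixteenth notes.
Convert each value to sixteenth notes: a full quarter-note triplet (3 notes) (three triplet quarters span one half) = 8; half tied to quarter (half + quarter) = 12; sixteenth = 1; dotted quarter note = 6; dotted eighth = 3; half note = 8.
Altogether 8 + 12 + 1 + 6 + 3 + 8 = 38.
38 ÷ 4 = 9.5 beats.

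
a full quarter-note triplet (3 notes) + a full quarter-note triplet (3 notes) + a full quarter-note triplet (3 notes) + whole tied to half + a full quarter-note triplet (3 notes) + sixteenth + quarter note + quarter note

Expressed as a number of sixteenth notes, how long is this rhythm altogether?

Convert each value to sixteenth notes: a full quarter-note triplet (3 notes) (three triplet quarters span one half) = 8; a full quarter-note triplet (3 notes) (three triplet quarters span one half) = 8; a full quarter-note triplet (3 notes) (three triplet quarters span one half) = 8; whole tied to half (whole + half) = 24; a full quarter-note triplet (3 notes) (three triplet quarters span one half) = 8; sixteenth = 1; quarter note = 4; quarter note = 4.
Total: 8 + 8 + 8 + 24 + 8 + 1 + 4 + 4 = 65 sixteenth notes.

65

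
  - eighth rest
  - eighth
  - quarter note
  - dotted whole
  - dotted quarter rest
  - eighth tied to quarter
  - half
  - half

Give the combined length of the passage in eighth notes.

30

Working in eighth notes: eighth rest = 1; eighth = 1; quarter note = 2; dotted whole = 12; dotted quarter rest = 3; eighth tied to quarter (eighth + quarter) = 3; half = 4; half = 4.
Altogether 1 + 1 + 2 + 12 + 3 + 3 + 4 + 4 = 30 eighth notes.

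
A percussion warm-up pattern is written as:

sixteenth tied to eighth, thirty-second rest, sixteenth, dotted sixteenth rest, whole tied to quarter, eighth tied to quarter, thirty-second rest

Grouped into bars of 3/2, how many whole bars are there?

One bar of 3/2 = 48 thirty-second notes.
Each duration in thirty-second notes: sixteenth tied to eighth (sixteenth + eighth) = 6; thirty-second rest = 1; sixteenth = 2; dotted sixteenth rest = 3; whole tied to quarter (whole + quarter) = 40; eighth tied to quarter (eighth + quarter) = 12; thirty-second rest = 1.
Total: 6 + 1 + 2 + 3 + 40 + 12 + 1 = 65.
65 ÷ 48 = 1 complete bar with 17 left over.

1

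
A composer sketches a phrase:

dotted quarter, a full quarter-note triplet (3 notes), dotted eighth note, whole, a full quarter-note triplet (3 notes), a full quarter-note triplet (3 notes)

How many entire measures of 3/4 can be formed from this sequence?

One bar of 3/4 = 12 sixteenth notes.
In sixteenth notes: dotted quarter = 6; a full quarter-note triplet (3 notes) (three triplet quarters span one half) = 8; dotted eighth note = 3; whole = 16; a full quarter-note triplet (3 notes) (three triplet quarters span one half) = 8; a full quarter-note triplet (3 notes) (three triplet quarters span one half) = 8.
Adding: 6 + 8 + 3 + 16 + 8 + 8 = 49.
49 ÷ 12 = 4 complete bars with 1 left over.

4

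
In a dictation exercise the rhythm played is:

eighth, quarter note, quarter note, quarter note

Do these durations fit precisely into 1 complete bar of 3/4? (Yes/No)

No

One bar of 3/4 = 6 eighth notes.
Express everything in eighth notes: eighth = 1; quarter note = 2; quarter note = 2; quarter note = 2.
Altogether 1 + 2 + 2 + 2 = 7.
7 exceeds 6, so the answer is No.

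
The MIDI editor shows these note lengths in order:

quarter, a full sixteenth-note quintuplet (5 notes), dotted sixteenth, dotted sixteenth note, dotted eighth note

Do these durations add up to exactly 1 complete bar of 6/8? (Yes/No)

One bar of 6/8 = 24 thirty-second notes.
Express everything in thirty-second notes: quarter = 8; a full sixteenth-note quintuplet (5 notes) (five quintuplet sixteenths span one quarter) = 8; dotted sixteenth = 3; dotted sixteenth note = 3; dotted eighth note = 6.
Adding: 8 + 8 + 3 + 3 + 6 = 28.
28 exceeds 24, so the answer is No.

No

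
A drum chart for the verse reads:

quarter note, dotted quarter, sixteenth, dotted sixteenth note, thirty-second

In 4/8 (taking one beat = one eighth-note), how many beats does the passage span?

6.5

One eighth-note beat = 4 thirty-second notes.
Working in thirty-second notes: quarter note = 8; dotted quarter = 12; sixteenth = 2; dotted sixteenth note = 3; thirty-second = 1.
Adding: 8 + 12 + 2 + 3 + 1 = 26.
26 ÷ 4 = 6.5 beats.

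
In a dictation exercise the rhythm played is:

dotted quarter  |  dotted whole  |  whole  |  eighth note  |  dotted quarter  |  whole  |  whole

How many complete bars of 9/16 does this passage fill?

9

One bar of 9/16 = 9 sixteenth notes.
In sixteenth notes: dotted quarter = 6; dotted whole = 24; whole = 16; eighth note = 2; dotted quarter = 6; whole = 16; whole = 16.
Total: 6 + 24 + 16 + 2 + 6 + 16 + 16 = 86.
86 ÷ 9 = 9 complete bars with 5 left over.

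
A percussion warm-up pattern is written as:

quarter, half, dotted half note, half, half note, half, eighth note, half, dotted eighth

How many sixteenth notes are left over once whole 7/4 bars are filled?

5

One bar of 7/4 = 28 sixteenth notes.
Each duration in sixteenth notes: quarter = 4; half = 8; dotted half note = 12; half = 8; half note = 8; half = 8; eighth note = 2; half = 8; dotted eighth = 3.
Total: 4 + 8 + 12 + 8 + 8 + 8 + 2 + 8 + 3 = 61.
61 ÷ 28 = 2 complete bars with 5 sixteenth notes remaining.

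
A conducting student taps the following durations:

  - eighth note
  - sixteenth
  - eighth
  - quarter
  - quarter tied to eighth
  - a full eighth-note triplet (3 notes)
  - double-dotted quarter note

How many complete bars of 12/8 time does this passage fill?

1

One bar of 12/8 = 24 sixteenth notes.
Express everything in sixteenth notes: eighth note = 2; sixteenth = 1; eighth = 2; quarter = 4; quarter tied to eighth (quarter + eighth) = 6; a full eighth-note triplet (3 notes) (three triplet eighths span one quarter) = 4; double-dotted quarter note = 7.
Adding: 2 + 1 + 2 + 4 + 6 + 4 + 7 = 26.
26 ÷ 24 = 1 complete bar with 2 left over.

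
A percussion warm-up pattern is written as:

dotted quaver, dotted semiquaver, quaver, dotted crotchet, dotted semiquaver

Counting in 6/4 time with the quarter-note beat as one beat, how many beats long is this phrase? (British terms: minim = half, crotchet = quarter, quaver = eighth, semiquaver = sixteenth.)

One quarter-note beat = 8 thirty-second notes.
Convert each value to thirty-second notes: dotted quaver = 6; dotted semiquaver = 3; quaver = 4; dotted crotchet = 12; dotted semiquaver = 3.
Sum: 6 + 3 + 4 + 12 + 3 = 28.
28 ÷ 8 = 3.5 beats.

3.5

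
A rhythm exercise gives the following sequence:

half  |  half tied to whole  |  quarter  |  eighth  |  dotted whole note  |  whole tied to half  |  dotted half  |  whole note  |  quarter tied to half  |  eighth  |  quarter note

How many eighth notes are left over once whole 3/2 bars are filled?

One bar of 3/2 = 12 eighth notes.
Each duration in eighth notes: half = 4; half tied to whole (half + whole) = 12; quarter = 2; eighth = 1; dotted whole note = 12; whole tied to half (whole + half) = 12; dotted half = 6; whole note = 8; quarter tied to half (quarter + half) = 6; eighth = 1; quarter note = 2.
Altogether 4 + 12 + 2 + 1 + 12 + 12 + 6 + 8 + 6 + 1 + 2 = 66.
66 ÷ 12 = 5 complete bars with 6 eighth notes remaining.

6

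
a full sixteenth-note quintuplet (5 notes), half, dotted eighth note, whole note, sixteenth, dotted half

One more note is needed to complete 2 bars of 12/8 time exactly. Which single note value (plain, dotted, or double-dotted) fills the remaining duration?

quarter note

2 bars of 12/8 = 48 sixteenth notes.
In sixteenth notes: a full sixteenth-note quintuplet (5 notes) (five quintuplet sixteenths span one quarter) = 4; half = 8; dotted eighth note = 3; whole note = 16; sixteenth = 1; dotted half = 12.
Altogether 4 + 8 + 3 + 16 + 1 + 12 = 44.
Remaining: 48 − 44 = 4 sixteenth notes, which is a quarter note.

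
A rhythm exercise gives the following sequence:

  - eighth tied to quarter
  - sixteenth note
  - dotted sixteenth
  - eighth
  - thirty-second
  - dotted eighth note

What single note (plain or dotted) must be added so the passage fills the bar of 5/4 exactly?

The bar of 5/4 = 40 thirty-second notes.
Each duration in thirty-second notes: eighth tied to quarter (eighth + quarter) = 12; sixteenth note = 2; dotted sixteenth = 3; eighth = 4; thirty-second = 1; dotted eighth note = 6.
Adding: 12 + 2 + 3 + 4 + 1 + 6 = 28.
Remaining: 40 − 28 = 12 thirty-second notes, which is a dotted quarter note.

dotted quarter note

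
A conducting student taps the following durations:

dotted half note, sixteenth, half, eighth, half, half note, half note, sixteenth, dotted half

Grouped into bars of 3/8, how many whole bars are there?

10

One bar of 3/8 = 6 sixteenth notes.
Working in sixteenth notes: dotted half note = 12; sixteenth = 1; half = 8; eighth = 2; half = 8; half note = 8; half note = 8; sixteenth = 1; dotted half = 12.
Total: 12 + 1 + 8 + 2 + 8 + 8 + 8 + 1 + 12 = 60.
60 ÷ 6 = 10 complete bars with 0 left over.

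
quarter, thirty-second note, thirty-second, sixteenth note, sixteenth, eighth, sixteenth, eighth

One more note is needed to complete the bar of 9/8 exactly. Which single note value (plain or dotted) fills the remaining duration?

The bar of 9/8 = 36 thirty-second notes.
Working in thirty-second notes: quarter = 8; thirty-second note = 1; thirty-second = 1; sixteenth note = 2; sixteenth = 2; eighth = 4; sixteenth = 2; eighth = 4.
Sum: 8 + 1 + 1 + 2 + 2 + 4 + 2 + 4 = 24.
Remaining: 36 − 24 = 12 thirty-second notes, which is a dotted quarter note.

dotted quarter note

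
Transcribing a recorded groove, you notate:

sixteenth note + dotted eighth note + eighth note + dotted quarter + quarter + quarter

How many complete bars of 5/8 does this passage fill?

2

One bar of 5/8 = 10 sixteenth notes.
Working in sixteenth notes: sixteenth note = 1; dotted eighth note = 3; eighth note = 2; dotted quarter = 6; quarter = 4; quarter = 4.
Adding: 1 + 3 + 2 + 6 + 4 + 4 = 20.
20 ÷ 10 = 2 complete bars with 0 left over.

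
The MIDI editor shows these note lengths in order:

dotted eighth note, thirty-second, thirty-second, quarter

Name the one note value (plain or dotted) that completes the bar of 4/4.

half note

The bar of 4/4 = 32 thirty-second notes.
Working in thirty-second notes: dotted eighth note = 6; thirty-second = 1; thirty-second = 1; quarter = 8.
Sum: 6 + 1 + 1 + 8 = 16.
Remaining: 32 − 16 = 16 thirty-second notes, which is a half note.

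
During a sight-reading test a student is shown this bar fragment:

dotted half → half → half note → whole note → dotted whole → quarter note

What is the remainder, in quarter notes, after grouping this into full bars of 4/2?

2

One bar of 4/2 = 8 quarter notes.
Each duration in quarter notes: dotted half = 3; half = 2; half note = 2; whole note = 4; dotted whole = 6; quarter note = 1.
Adding: 3 + 2 + 2 + 4 + 6 + 1 = 18.
18 ÷ 8 = 2 complete bars with 2 quarter notes remaining.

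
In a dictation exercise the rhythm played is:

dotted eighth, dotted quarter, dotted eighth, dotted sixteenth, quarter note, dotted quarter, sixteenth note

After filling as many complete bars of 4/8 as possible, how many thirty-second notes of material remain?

One bar of 4/8 = 16 thirty-second notes.
Working in thirty-second notes: dotted eighth = 6; dotted quarter = 12; dotted eighth = 6; dotted sixteenth = 3; quarter note = 8; dotted quarter = 12; sixteenth note = 2.
Total: 6 + 12 + 6 + 3 + 8 + 12 + 2 = 49.
49 ÷ 16 = 3 complete bars with 1 thirty-second note remaining.

1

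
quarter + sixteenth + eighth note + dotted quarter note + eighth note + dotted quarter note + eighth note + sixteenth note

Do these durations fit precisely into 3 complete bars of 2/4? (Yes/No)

One bar of 2/4 = 8 sixteenth notes, so 3 bars = 24.
Express everything in sixteenth notes: quarter = 4; sixteenth = 1; eighth note = 2; dotted quarter note = 6; eighth note = 2; dotted quarter note = 6; eighth note = 2; sixteenth note = 1.
Sum: 4 + 1 + 2 + 6 + 2 + 6 + 2 + 1 = 24.
24 equals 24, so the answer is Yes.

Yes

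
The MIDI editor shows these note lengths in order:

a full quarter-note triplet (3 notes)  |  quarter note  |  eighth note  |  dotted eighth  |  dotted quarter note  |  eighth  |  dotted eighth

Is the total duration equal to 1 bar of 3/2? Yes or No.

No

One bar of 3/2 = 24 sixteenth notes.
Working in sixteenth notes: a full quarter-note triplet (3 notes) (three triplet quarters span one half) = 8; quarter note = 4; eighth note = 2; dotted eighth = 3; dotted quarter note = 6; eighth = 2; dotted eighth = 3.
Altogether 8 + 4 + 2 + 3 + 6 + 2 + 3 = 28.
28 exceeds 24, so the answer is No.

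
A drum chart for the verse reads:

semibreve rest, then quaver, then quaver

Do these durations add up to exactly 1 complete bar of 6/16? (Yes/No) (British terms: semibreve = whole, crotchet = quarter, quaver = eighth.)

No

One bar of 6/16 = 3 eighth notes.
In eighth notes: semibreve rest = 8; quaver = 1; quaver = 1.
Total: 8 + 1 + 1 = 10.
10 exceeds 3, so the answer is No.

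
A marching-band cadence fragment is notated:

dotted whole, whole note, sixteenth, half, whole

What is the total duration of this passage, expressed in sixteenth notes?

65

In sixteenth notes: dotted whole = 24; whole note = 16; sixteenth = 1; half = 8; whole = 16.
Total: 24 + 16 + 1 + 8 + 16 = 65 sixteenth notes.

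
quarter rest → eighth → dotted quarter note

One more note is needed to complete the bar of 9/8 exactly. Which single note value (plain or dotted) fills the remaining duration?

The bar of 9/8 = 9 eighth notes.
Working in eighth notes: quarter rest = 2; eighth = 1; dotted quarter note = 3.
Altogether 2 + 1 + 3 = 6.
Remaining: 9 − 6 = 3 eighth notes, which is a dotted quarter note.

dotted quarter note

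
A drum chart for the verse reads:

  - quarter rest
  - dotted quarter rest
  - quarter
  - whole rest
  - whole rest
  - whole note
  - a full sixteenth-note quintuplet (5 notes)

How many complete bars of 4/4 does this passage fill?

One bar of 4/4 = 8 eighth notes.
Express everything in eighth notes: quarter rest = 2; dotted quarter rest = 3; quarter = 2; whole rest = 8; whole rest = 8; whole note = 8; a full sixteenth-note quintuplet (5 notes) (five quintuplet sixteenths span one quarter) = 2.
Altogether 2 + 3 + 2 + 8 + 8 + 8 + 2 = 33.
33 ÷ 8 = 4 complete bars with 1 left over.

4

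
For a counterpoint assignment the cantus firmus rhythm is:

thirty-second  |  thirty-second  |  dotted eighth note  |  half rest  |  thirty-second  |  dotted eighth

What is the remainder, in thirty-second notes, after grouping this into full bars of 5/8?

One bar of 5/8 = 20 thirty-second notes.
Express everything in thirty-second notes: thirty-second = 1; thirty-second = 1; dotted eighth note = 6; half rest = 16; thirty-second = 1; dotted eighth = 6.
Adding: 1 + 1 + 6 + 16 + 1 + 6 = 31.
31 ÷ 20 = 1 complete bar with 11 thirty-second notes remaining.

11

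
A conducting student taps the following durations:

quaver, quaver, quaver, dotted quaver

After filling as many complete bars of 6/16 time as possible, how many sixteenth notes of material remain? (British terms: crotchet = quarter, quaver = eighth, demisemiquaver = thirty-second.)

One bar of 6/16 = 6 sixteenth notes.
Express everything in sixteenth notes: quaver = 2; quaver = 2; quaver = 2; dotted quaver = 3.
Sum: 2 + 2 + 2 + 3 = 9.
9 ÷ 6 = 1 complete bar with 3 sixteenth notes remaining.

3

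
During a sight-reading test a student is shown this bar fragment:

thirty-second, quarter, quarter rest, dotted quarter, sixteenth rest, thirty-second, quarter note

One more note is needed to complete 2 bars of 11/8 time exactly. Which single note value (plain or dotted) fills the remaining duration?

2 bars of 11/8 = 88 thirty-second notes.
Each duration in thirty-second notes: thirty-second = 1; quarter = 8; quarter rest = 8; dotted quarter = 12; sixteenth rest = 2; thirty-second = 1; quarter note = 8.
Total: 1 + 8 + 8 + 12 + 2 + 1 + 8 = 40.
Remaining: 88 − 40 = 48 thirty-second notes, which is a dotted whole note.

dotted whole note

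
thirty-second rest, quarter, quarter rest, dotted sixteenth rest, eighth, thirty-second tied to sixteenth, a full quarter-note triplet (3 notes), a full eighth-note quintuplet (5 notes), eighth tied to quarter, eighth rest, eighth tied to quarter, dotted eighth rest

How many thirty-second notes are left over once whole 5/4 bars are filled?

13

One bar of 5/4 = 40 thirty-second notes.
Each duration in thirty-second notes: thirty-second rest = 1; quarter = 8; quarter rest = 8; dotted sixteenth rest = 3; eighth = 4; thirty-second tied to sixteenth (thirty-second + sixteenth) = 3; a full quarter-note triplet (3 notes) (three triplet quarters span one half) = 16; a full eighth-note quintuplet (5 notes) (five quintuplet eighths span one half) = 16; eighth tied to quarter (eighth + quarter) = 12; eighth rest = 4; eighth tied to quarter (eighth + quarter) = 12; dotted eighth rest = 6.
Altogether 1 + 8 + 8 + 3 + 4 + 3 + 16 + 16 + 12 + 4 + 12 + 6 = 93.
93 ÷ 40 = 2 complete bars with 13 thirty-second notes remaining.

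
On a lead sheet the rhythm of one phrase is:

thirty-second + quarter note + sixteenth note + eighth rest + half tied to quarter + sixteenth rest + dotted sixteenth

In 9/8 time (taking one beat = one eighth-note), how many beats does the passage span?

One eighth-note beat = 4 thirty-second notes.
Convert each value to thirty-second notes: thirty-second = 1; quarter note = 8; sixteenth note = 2; eighth rest = 4; half tied to quarter (half + quarter) = 24; sixteenth rest = 2; dotted sixteenth = 3.
Altogether 1 + 8 + 2 + 4 + 24 + 2 + 3 = 44.
44 ÷ 4 = 11 beats.

11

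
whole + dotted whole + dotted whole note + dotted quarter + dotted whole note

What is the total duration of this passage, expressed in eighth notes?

47

Each duration in eighth notes: whole = 8; dotted whole = 12; dotted whole note = 12; dotted quarter = 3; dotted whole note = 12.
Sum: 8 + 12 + 12 + 3 + 12 = 47 eighth notes.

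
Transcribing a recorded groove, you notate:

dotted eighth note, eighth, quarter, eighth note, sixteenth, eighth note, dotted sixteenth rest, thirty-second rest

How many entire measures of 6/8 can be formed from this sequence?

1

One bar of 6/8 = 24 thirty-second notes.
Working in thirty-second notes: dotted eighth note = 6; eighth = 4; quarter = 8; eighth note = 4; sixteenth = 2; eighth note = 4; dotted sixteenth rest = 3; thirty-second rest = 1.
Altogether 6 + 4 + 8 + 4 + 2 + 4 + 3 + 1 = 32.
32 ÷ 24 = 1 complete bar with 8 left over.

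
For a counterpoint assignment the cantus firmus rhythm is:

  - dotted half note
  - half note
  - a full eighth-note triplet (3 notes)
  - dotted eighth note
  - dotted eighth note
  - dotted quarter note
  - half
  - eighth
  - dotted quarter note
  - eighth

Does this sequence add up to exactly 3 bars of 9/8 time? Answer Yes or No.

Yes

One bar of 9/8 = 18 sixteenth notes, so 3 bars = 54.
Express everything in sixteenth notes: dotted half note = 12; half note = 8; a full eighth-note triplet (3 notes) (three triplet eighths span one quarter) = 4; dotted eighth note = 3; dotted eighth note = 3; dotted quarter note = 6; half = 8; eighth = 2; dotted quarter note = 6; eighth = 2.
Total: 12 + 8 + 4 + 3 + 3 + 6 + 8 + 2 + 6 + 2 = 54.
54 equals 54, so the answer is Yes.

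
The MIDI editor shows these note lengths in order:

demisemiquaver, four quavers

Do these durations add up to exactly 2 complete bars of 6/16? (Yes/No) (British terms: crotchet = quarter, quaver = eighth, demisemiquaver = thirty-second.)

One bar of 6/16 = 12 thirty-second notes, so 2 bars = 24.
Each duration in thirty-second notes: demisemiquaver = 1; quaver = 4; quaver = 4; quaver = 4; quaver = 4.
Total: 1 + 4 + 4 + 4 + 4 = 17.
17 falls short of 24, so the answer is No.

No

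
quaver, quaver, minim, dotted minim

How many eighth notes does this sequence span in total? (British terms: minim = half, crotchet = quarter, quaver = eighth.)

12

Working in eighth notes: quaver = 1; quaver = 1; minim = 4; dotted minim = 6.
Adding: 1 + 1 + 4 + 6 = 12 eighth notes.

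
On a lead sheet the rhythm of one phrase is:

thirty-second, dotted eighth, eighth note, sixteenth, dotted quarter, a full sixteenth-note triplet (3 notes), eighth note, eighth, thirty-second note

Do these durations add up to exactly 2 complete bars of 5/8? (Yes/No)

No

One bar of 5/8 = 20 thirty-second notes, so 2 bars = 40.
Convert each value to thirty-second notes: thirty-second = 1; dotted eighth = 6; eighth note = 4; sixteenth = 2; dotted quarter = 12; a full sixteenth-note triplet (3 notes) (three triplet sixteenths span one eighth) = 4; eighth note = 4; eighth = 4; thirty-second note = 1.
Adding: 1 + 6 + 4 + 2 + 12 + 4 + 4 + 4 + 1 = 38.
38 falls short of 40, so the answer is No.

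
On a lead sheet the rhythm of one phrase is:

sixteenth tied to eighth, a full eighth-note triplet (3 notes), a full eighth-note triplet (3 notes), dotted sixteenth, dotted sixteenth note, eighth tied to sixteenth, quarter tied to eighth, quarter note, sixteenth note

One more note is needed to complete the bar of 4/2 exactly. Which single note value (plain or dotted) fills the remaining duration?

The bar of 4/2 = 64 thirty-second notes.
Express everything in thirty-second notes: sixteenth tied to eighth (sixteenth + eighth) = 6; a full eighth-note triplet (3 notes) (three triplet eighths span one quarter) = 8; a full eighth-note triplet (3 notes) (three triplet eighths span one quarter) = 8; dotted sixteenth = 3; dotted sixteenth note = 3; eighth tied to sixteenth (eighth + sixteenth) = 6; quarter tied to eighth (quarter + eighth) = 12; quarter note = 8; sixteenth note = 2.
Adding: 6 + 8 + 8 + 3 + 3 + 6 + 12 + 8 + 2 = 56.
Remaining: 64 − 56 = 8 thirty-second notes, which is a quarter note.

quarter note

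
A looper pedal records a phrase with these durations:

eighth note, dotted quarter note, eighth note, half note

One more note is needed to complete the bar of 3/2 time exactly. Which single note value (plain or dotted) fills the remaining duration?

The bar of 3/2 = 12 eighth notes.
Express everything in eighth notes: eighth note = 1; dotted quarter note = 3; eighth note = 1; half note = 4.
Adding: 1 + 3 + 1 + 4 = 9.
Remaining: 12 − 9 = 3 eighth notes, which is a dotted quarter note.

dotted quarter note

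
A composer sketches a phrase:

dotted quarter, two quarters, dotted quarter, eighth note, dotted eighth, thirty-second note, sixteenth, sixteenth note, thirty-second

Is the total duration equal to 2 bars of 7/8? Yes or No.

One bar of 7/8 = 28 thirty-second notes, so 2 bars = 56.
Express everything in thirty-second notes: dotted quarter = 12; quarter = 8; quarter = 8; dotted quarter = 12; eighth note = 4; dotted eighth = 6; thirty-second note = 1; sixteenth = 2; sixteenth note = 2; thirty-second = 1.
Total: 12 + 8 + 8 + 12 + 4 + 6 + 1 + 2 + 2 + 1 = 56.
56 equals 56, so the answer is Yes.

Yes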